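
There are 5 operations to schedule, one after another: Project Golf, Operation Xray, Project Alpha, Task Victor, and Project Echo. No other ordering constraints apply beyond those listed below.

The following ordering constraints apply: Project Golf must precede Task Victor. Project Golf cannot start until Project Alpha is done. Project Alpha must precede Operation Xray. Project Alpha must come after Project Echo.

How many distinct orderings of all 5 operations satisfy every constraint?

Project Echo is the only operation with nothing required before it, so every ordering starts there.
Counting all ways to extend the partial order to a total order gives 3.

3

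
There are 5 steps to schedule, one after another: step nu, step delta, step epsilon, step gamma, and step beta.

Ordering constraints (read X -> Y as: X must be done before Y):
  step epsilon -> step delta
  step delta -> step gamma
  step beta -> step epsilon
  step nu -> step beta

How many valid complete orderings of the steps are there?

1

Step nu is the only step with nothing required before it, so every ordering starts there.
Continuing from there, at each step only one step has all its prerequisites placed, so the ordering is fully determined — there is exactly 1.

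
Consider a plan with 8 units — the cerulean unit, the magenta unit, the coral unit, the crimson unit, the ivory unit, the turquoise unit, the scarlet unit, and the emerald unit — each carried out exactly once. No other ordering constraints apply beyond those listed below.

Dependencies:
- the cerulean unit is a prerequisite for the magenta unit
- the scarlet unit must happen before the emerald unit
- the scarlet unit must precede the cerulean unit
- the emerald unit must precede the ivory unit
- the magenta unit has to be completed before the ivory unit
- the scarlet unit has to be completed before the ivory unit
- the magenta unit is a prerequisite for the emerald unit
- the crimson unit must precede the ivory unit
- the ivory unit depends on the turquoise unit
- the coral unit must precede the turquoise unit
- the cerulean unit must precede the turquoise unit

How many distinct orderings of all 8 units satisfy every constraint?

The units with no prerequisites are the coral unit, the crimson unit, the scarlet unit; any of them can be placed first.
Enumerating by repeatedly choosing an available unit (one whose prerequisites are all placed) gives 84 distinct complete orderings.

84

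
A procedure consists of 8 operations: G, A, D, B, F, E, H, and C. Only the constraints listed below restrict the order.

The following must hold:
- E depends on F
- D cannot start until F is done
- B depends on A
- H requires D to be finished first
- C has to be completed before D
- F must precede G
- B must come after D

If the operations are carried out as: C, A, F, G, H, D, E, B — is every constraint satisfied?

No

Here D comes after H.
Since D is required before H, the ordering is invalid.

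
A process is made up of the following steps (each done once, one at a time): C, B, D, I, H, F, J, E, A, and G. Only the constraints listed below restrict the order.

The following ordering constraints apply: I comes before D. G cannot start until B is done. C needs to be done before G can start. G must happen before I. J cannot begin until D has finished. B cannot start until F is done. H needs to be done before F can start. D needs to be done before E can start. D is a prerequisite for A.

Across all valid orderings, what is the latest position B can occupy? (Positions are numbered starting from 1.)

4

Every step that must follow B has to come after it. Tracing all chains starting from B, those steps are: D, I, J, E, A, G — 6 in total.
So at least 6 steps follow B, putting B no later than position 4. That position is achievable by scheduling everything else first.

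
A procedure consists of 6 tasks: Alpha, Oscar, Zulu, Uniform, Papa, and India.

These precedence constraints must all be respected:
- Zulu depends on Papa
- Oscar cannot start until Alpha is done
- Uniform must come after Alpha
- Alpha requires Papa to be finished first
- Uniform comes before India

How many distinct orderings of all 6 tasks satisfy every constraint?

Papa is the only task with nothing required before it, so every ordering starts there.
Enumerating by repeatedly choosing an available task (one whose prerequisites are all placed) gives 15 distinct complete orderings.

15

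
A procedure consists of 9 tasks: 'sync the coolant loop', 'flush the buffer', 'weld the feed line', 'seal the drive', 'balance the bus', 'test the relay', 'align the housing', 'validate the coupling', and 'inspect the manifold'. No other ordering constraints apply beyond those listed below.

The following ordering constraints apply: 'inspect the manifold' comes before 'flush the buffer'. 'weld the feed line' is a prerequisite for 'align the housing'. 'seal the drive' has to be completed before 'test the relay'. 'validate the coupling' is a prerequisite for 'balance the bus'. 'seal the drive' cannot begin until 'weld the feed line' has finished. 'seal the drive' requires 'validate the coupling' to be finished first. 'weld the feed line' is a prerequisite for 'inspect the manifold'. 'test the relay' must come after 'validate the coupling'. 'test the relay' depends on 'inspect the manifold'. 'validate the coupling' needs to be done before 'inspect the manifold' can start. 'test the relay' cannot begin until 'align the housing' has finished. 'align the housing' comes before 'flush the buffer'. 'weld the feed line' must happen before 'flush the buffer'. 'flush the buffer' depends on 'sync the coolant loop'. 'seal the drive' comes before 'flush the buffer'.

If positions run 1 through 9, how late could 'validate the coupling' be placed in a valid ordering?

Every task that must follow 'validate the coupling' has to come after it. Tracing all chains starting from 'validate the coupling', those tasks are: 'flush the buffer', 'seal the drive', 'balance the bus', 'test the relay', 'inspect the manifold' — 5 in total.
So at least 5 tasks follow 'validate the coupling', putting 'validate the coupling' no later than position 4. That position is achievable by scheduling everything else first.

4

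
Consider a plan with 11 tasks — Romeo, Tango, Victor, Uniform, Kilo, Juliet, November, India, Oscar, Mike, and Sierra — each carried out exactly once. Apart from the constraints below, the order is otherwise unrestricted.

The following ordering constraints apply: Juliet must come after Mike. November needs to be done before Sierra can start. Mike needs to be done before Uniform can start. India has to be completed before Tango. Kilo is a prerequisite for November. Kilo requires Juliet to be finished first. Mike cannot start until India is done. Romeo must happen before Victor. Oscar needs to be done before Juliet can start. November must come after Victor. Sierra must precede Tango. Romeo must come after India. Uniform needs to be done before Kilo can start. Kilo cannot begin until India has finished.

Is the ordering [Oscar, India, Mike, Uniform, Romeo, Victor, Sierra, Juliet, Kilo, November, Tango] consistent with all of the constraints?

No

Here November comes after Sierra.
But one of the constraints requires November before Sierra, so this ordering violates it.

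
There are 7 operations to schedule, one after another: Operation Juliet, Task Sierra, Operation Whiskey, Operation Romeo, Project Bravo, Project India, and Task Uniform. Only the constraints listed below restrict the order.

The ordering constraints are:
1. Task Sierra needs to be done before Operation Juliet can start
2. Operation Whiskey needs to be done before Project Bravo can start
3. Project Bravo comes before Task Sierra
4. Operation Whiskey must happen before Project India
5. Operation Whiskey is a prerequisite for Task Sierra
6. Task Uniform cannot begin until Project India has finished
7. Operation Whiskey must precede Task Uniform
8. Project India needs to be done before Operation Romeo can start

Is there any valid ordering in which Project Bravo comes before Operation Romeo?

Nothing in the constraints forces Operation Romeo before Project Bravo — there is no chain from Operation Romeo to Project Bravo.
So a valid ordering placing Project Bravo earlier than Operation Romeo exists.

Yes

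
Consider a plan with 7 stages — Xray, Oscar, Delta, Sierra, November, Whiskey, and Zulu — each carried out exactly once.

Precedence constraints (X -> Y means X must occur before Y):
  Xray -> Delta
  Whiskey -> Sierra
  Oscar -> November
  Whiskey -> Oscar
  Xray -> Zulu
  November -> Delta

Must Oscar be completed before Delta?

Yes

Following the dependencies: Oscar → November → Delta.
So Oscar must precede Delta in any valid ordering.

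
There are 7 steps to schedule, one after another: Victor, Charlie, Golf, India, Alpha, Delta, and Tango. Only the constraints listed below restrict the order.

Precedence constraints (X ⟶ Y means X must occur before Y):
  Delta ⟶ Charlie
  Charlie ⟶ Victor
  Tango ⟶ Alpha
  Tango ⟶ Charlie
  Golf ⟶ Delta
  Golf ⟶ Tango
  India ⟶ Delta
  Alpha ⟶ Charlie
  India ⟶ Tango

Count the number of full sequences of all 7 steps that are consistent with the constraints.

2 steps have no prerequisites (Golf, India), so any of them could come first.
Enumerating by repeatedly choosing an available step (one whose prerequisites are all placed) gives 6 distinct complete orderings.

6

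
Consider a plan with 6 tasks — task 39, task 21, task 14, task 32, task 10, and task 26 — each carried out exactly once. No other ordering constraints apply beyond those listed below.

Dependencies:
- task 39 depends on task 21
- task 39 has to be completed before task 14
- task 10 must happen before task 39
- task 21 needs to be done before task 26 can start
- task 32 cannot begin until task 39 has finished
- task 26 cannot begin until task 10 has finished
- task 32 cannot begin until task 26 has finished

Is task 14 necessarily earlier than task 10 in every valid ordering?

No

The constraints actually force task 10 before task 14 (via task 10 → task 39 → task 14), not the other way around.
So task 14 does not have to come before task 10 — it cannot.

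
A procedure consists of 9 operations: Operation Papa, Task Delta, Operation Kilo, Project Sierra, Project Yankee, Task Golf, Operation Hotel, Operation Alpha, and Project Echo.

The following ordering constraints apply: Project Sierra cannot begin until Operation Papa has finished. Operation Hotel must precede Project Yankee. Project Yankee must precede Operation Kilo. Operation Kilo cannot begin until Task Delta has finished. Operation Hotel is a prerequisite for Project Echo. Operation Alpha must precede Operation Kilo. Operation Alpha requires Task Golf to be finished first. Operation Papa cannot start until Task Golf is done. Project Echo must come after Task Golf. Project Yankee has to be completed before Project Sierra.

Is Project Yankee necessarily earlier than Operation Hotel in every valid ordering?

There is a chain Operation Hotel → Project Yankee, which puts Operation Hotel before Project Yankee.
So Project Yankee never precedes Operation Hotel.

No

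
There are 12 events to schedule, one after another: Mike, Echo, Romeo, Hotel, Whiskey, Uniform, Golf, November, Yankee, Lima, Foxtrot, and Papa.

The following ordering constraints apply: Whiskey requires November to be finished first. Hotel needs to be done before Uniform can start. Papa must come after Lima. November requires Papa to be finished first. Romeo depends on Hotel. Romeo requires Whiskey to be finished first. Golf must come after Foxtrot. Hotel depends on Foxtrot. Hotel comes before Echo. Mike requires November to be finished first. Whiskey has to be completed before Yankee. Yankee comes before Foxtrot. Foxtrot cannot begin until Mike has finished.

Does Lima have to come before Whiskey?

Yes

Chaining the stated constraints: Lima → Papa → November → Whiskey.
Hence Lima necessarily comes before Whiskey.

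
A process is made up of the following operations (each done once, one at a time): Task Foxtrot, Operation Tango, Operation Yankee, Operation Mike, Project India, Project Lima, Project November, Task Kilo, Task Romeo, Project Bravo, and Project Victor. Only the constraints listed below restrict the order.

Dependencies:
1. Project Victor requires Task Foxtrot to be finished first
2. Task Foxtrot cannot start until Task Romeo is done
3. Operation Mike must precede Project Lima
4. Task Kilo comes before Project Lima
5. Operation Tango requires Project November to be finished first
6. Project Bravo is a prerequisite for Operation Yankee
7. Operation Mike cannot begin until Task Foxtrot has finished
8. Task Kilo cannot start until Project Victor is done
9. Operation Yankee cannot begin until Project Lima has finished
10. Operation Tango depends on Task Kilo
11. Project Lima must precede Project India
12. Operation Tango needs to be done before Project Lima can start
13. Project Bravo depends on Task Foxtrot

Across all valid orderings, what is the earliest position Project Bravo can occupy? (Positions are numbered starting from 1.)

Working backwards through the constraints from Project Bravo, its full set of required predecessors is Task Foxtrot, Task Romeo — 2 of them.
With 2 mandatory predecessors, the earliest Project Bravo can sit is position 2+1 = 3, and placing just those 2 first achieves it.

3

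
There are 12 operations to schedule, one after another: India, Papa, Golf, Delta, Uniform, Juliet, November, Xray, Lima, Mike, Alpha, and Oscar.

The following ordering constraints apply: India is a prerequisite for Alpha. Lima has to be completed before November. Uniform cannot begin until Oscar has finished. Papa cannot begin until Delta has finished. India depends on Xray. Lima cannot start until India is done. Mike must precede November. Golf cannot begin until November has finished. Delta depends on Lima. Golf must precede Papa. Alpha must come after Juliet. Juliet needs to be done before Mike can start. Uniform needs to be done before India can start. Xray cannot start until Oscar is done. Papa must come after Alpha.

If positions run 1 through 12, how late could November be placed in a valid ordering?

The operations that are forced after November, directly or by a chain of constraints, are Papa, Golf. That's 2 operations.
With 2 mandatory successors out of 12 operations total, the latest slot for November is 12−2 = 10, and it's reachable by doing all non-successors before November.

10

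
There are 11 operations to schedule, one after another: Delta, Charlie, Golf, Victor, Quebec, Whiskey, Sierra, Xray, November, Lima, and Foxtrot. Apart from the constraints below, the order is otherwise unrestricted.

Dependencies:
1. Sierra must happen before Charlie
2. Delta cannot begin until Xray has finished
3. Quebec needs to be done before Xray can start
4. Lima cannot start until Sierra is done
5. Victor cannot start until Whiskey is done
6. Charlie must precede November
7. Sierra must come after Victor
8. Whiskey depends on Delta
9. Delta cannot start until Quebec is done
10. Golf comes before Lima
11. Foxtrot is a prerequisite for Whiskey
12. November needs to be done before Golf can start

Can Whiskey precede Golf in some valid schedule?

Every valid ordering already has Whiskey before Golf (the constraints require it), so in particular at least one does.

Yes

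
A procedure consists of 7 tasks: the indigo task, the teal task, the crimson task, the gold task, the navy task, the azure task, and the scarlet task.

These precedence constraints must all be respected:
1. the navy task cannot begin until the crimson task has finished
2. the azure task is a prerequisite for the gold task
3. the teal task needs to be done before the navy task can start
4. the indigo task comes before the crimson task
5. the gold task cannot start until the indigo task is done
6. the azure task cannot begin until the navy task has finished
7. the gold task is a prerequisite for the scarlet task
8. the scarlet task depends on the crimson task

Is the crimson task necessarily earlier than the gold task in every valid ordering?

Following the dependencies: the crimson task → the navy task → the azure task → the gold task.
Hence the crimson task necessarily comes before the gold task.

Yes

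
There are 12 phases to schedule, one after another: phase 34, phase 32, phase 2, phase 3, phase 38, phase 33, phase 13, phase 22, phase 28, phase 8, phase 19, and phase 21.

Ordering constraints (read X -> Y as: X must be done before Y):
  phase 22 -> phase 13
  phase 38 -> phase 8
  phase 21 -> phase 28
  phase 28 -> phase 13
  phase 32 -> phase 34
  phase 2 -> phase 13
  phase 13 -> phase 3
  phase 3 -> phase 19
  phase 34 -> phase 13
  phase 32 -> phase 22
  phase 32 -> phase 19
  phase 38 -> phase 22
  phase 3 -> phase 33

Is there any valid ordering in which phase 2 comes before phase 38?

Yes

Nothing in the constraints forces phase 38 before phase 2 — there is no chain from phase 38 to phase 2.
So a valid ordering placing phase 2 earlier than phase 38 exists.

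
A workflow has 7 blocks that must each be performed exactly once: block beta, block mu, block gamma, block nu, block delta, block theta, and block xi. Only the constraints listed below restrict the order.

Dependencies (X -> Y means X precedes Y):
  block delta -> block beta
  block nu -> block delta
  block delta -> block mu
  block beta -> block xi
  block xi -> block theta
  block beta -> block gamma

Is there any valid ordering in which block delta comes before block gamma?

Block delta is actually forced before block gamma by the constraints, so certainly some valid ordering has block delta first.

Yes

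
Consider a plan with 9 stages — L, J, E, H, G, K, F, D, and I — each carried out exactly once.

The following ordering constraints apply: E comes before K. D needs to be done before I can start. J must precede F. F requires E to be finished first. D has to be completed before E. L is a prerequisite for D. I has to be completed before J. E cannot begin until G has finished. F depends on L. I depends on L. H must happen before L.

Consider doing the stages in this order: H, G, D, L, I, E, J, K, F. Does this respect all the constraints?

Here L comes after D.
Since L is required before D, the ordering is invalid.

No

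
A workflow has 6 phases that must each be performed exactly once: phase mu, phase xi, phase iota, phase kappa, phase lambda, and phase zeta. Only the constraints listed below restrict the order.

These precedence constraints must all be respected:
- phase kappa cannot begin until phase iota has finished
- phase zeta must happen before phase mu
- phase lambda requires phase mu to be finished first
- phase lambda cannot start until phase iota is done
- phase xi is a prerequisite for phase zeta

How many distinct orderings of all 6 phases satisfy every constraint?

14

The phases with no prerequisites are phase xi, phase iota; any of them can be placed first.
Enumerating by repeatedly choosing an available phase (one whose prerequisites are all placed) gives 14 distinct complete orderings.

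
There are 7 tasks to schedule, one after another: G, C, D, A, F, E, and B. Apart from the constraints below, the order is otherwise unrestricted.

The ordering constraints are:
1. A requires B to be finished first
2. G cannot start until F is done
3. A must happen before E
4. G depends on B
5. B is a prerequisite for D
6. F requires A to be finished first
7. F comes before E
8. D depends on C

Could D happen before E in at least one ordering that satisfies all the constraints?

Yes

The constraints leave D and E unordered relative to each other; nothing requires E earlier.
That means at least one valid schedule has D before E.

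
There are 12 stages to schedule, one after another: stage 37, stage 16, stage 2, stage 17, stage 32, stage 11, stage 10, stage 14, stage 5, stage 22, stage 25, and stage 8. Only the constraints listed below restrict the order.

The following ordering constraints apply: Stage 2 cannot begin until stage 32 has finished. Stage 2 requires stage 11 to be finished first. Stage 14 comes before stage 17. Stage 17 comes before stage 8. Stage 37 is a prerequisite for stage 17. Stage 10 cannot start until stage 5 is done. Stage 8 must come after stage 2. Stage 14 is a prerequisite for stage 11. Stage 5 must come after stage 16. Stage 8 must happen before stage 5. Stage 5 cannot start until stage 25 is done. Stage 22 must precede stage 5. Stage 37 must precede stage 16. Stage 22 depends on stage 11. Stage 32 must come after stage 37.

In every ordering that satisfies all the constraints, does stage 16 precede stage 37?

In fact the dependencies run the other way: stage 37 → stage 16.
So stage 16 never precedes stage 37.

No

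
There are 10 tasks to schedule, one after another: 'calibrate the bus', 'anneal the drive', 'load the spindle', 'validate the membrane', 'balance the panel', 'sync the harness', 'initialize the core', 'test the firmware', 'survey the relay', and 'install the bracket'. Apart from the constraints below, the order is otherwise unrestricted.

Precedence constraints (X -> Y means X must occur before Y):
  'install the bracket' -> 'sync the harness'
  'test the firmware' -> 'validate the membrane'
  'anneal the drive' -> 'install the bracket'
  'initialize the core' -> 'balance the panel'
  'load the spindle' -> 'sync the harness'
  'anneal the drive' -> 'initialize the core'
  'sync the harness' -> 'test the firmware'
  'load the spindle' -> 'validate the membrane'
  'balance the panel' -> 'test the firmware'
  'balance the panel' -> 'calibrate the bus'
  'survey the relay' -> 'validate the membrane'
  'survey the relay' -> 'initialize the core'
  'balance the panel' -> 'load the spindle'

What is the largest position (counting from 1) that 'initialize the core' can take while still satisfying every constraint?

4

Every task that must follow 'initialize the core' has to come after it. Tracing all chains starting from 'initialize the core', those tasks are: 'calibrate the bus', 'load the spindle', 'validate the membrane', 'balance the panel', 'sync the harness', 'test the firmware' — 6 in total.
With 6 mandatory successors out of 10 tasks total, the latest slot for 'initialize the core' is 10−6 = 4, and it's reachable by doing all non-successors before 'initialize the core'.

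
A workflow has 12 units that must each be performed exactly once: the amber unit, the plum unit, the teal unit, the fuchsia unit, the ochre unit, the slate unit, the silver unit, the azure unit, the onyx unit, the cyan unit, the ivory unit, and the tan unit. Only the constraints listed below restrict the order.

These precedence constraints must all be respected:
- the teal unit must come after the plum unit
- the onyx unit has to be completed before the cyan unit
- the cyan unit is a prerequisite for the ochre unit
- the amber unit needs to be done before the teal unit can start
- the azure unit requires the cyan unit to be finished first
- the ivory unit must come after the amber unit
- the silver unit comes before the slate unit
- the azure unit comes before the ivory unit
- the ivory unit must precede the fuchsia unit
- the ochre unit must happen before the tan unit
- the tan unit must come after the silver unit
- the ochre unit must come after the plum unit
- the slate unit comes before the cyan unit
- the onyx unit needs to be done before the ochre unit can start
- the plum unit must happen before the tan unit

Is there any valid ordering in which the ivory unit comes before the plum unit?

No chain of constraints runs from the plum unit to the ivory unit, so the plum unit is not required to come first.
That means at least one valid schedule has the ivory unit before the plum unit.

Yes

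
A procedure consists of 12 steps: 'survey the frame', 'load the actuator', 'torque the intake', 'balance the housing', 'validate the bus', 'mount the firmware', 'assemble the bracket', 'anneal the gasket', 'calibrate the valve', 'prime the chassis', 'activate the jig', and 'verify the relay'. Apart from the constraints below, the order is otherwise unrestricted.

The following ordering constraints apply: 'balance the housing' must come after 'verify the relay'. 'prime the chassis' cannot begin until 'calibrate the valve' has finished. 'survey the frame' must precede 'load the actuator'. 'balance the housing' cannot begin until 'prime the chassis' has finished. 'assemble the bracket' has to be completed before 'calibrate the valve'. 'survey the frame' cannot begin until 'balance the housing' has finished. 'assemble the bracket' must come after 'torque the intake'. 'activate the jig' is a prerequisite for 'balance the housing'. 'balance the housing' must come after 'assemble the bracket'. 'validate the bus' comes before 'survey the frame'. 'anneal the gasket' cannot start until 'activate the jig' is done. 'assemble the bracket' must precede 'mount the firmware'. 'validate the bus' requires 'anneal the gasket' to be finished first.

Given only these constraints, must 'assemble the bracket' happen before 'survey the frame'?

Tracing the constraints gives a chain: 'assemble the bracket' → 'balance the housing' → 'survey the frame'.
Hence 'assemble the bracket' necessarily comes before 'survey the frame'.

Yes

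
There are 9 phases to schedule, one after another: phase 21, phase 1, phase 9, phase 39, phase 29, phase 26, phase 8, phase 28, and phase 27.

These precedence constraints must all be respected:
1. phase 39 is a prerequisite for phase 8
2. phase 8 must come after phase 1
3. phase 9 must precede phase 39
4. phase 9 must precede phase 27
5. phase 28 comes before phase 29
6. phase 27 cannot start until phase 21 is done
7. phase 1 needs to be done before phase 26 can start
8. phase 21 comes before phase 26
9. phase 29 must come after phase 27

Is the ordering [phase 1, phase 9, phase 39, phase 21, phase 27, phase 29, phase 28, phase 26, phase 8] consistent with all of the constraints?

In the proposed order, phase 29 appears before phase 28.
But one of the constraints requires phase 28 before phase 29, so this ordering violates it.

No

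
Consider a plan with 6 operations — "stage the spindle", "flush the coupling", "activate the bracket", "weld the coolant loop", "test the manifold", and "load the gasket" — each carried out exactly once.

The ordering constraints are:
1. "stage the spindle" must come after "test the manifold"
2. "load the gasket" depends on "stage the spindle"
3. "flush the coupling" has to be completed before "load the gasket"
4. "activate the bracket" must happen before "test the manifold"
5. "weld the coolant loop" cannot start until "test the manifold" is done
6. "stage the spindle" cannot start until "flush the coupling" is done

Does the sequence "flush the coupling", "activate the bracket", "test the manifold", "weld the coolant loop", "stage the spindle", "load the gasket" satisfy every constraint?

Yes

Checking each listed constraint against this order: for instance, "flush the coupling" is in position 1 and "load the gasket" in position 6, so that constraint holds — and the remaining constraints check out the same way.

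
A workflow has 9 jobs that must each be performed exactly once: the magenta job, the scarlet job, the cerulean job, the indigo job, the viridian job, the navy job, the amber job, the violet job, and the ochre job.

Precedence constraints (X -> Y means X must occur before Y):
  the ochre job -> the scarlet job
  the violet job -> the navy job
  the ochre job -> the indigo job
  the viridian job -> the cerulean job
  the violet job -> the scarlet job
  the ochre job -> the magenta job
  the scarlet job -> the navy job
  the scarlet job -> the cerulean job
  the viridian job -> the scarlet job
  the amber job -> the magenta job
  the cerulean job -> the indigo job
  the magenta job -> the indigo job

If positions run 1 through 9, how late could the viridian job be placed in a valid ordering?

5

Every job that must follow the viridian job has to come after it. Tracing all chains starting from the viridian job, those jobs are: the scarlet job, the cerulean job, the indigo job, the navy job — 4 in total.
With 4 mandatory successors out of 9 jobs total, the latest slot for the viridian job is 9−4 = 5, and it's reachable by doing all non-successors before the viridian job.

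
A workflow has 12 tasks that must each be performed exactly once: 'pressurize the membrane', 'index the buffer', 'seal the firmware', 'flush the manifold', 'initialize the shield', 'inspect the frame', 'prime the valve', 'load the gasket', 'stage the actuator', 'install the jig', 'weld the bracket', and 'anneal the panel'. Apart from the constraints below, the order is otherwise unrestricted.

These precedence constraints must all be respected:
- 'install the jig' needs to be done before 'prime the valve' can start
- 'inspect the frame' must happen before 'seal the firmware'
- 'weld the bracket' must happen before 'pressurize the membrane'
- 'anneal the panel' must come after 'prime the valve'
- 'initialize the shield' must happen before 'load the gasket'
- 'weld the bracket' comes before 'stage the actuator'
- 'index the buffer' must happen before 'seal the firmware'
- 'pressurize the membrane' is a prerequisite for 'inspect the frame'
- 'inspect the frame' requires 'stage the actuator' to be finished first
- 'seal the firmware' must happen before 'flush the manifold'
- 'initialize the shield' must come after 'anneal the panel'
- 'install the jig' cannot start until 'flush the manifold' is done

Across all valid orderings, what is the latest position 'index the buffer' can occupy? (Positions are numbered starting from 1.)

5

Every task that must follow 'index the buffer' has to come after it. Tracing all chains starting from 'index the buffer', those tasks are: 'seal the firmware', 'flush the manifold', 'initialize the shield', 'prime the valve', 'load the gasket', 'install the jig', 'anneal the panel' — 7 in total.
So at least 7 tasks follow 'index the buffer', putting 'index the buffer' no later than position 5. That position is achievable by scheduling everything else first.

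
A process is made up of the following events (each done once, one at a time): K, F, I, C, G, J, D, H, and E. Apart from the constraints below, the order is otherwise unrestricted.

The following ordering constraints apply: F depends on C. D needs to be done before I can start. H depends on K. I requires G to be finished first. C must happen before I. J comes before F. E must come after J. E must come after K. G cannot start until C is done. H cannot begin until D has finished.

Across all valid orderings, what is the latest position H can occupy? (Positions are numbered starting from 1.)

9

No constraint forces any event after H, so it can be placed last, in position 9.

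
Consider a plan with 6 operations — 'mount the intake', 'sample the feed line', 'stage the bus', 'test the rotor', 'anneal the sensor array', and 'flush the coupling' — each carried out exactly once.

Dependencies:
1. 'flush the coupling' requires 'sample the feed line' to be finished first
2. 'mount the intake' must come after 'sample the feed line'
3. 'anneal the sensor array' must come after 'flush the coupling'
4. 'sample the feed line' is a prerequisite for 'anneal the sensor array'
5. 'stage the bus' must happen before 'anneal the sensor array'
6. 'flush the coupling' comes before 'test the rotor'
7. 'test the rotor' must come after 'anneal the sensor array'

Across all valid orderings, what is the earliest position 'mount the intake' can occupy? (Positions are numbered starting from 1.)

2

The only operation forced before 'mount the intake' (directly or transitively) is 'sample the feed line'.
With 1 mandatory predecessor, the earliest 'mount the intake' can sit is position 1+1 = 2, and placing just that one first achieves it.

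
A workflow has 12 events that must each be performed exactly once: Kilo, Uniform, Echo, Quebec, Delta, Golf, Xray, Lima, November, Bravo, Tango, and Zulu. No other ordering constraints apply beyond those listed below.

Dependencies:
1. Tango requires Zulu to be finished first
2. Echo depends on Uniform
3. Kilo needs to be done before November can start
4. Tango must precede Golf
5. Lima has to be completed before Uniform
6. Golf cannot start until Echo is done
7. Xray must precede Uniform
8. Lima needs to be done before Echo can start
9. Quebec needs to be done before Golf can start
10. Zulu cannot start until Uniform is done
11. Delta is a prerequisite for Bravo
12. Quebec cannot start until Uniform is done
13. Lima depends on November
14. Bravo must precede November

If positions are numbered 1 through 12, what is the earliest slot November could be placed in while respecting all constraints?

4

The events that are forced before November, directly or transitively, are Kilo, Delta, Bravo. That's 3 events.
With 3 mandatory predecessors, the earliest November can sit is position 3+1 = 4, and placing just those 3 first achieves it.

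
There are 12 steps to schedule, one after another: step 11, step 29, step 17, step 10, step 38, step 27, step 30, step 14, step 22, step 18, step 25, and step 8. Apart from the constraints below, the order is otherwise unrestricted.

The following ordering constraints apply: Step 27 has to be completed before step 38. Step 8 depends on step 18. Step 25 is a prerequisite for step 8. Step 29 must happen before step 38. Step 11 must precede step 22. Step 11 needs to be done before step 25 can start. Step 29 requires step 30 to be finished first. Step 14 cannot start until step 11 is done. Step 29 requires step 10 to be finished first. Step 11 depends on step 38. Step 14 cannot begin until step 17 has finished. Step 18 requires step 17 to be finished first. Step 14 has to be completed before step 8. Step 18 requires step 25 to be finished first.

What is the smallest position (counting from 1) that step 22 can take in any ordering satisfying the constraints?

7

Working backwards through the constraints from step 22, its full set of required predecessors is step 11, step 29, step 10, step 38, step 27, step 30 — 6 of them.
So at minimum 6 steps come before step 22, putting step 22 no earlier than position 7. That position is achievable by scheduling exactly those predecessors first.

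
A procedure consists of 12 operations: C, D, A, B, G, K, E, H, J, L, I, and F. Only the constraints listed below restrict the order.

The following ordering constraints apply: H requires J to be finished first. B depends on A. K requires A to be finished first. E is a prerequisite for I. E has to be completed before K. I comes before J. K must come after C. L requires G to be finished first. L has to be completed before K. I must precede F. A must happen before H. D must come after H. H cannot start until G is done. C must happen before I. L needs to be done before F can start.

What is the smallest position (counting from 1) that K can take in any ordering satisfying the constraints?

6

Working backwards through the constraints from K, its full set of required predecessors is C, A, G, E, L — 5 of them.
With 5 mandatory predecessors, the earliest K can sit is position 5+1 = 6, and placing just those 5 first achieves it.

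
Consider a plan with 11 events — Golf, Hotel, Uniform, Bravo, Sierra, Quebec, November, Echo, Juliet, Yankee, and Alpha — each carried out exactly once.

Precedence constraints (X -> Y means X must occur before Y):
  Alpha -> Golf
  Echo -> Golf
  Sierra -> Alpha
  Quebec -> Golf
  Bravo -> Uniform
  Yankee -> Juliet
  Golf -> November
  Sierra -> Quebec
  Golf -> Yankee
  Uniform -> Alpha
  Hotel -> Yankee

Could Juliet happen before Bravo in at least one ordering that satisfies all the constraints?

There is a dependency chain Bravo → Uniform → Alpha → Golf → Yankee → Juliet, so Juliet always comes after Bravo.
Hence Juliet can never be scheduled before Bravo.

No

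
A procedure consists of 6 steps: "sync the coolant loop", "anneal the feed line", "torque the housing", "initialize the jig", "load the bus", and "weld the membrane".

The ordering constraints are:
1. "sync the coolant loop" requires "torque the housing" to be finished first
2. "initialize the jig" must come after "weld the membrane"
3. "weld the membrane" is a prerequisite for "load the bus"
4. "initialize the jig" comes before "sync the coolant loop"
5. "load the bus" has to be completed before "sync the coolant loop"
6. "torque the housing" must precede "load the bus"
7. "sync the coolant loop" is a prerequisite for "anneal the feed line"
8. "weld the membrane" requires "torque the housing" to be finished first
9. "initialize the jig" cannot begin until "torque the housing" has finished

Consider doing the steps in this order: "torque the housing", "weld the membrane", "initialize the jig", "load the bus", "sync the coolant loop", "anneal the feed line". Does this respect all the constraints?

Every stated constraint is respected: "torque the housing" sits at position 1, ahead of "sync the coolant loop" at position 5, and each of the other listed pairs likewise has the predecessor earlier in the sequence.

Yes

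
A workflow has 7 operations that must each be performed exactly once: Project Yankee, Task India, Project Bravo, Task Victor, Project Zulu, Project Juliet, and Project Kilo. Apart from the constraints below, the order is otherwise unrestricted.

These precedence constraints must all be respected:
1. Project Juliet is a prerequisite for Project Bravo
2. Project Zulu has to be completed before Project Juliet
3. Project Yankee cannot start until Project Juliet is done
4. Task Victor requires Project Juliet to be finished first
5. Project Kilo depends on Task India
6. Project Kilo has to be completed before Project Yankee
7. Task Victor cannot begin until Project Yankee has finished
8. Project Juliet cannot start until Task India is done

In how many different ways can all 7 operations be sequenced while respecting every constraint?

2 operations have no prerequisites (Task India, Project Zulu), so any of them could come first.
Enumerating by repeatedly choosing an available operation (one whose prerequisites are all placed) gives 17 distinct complete orderings.

17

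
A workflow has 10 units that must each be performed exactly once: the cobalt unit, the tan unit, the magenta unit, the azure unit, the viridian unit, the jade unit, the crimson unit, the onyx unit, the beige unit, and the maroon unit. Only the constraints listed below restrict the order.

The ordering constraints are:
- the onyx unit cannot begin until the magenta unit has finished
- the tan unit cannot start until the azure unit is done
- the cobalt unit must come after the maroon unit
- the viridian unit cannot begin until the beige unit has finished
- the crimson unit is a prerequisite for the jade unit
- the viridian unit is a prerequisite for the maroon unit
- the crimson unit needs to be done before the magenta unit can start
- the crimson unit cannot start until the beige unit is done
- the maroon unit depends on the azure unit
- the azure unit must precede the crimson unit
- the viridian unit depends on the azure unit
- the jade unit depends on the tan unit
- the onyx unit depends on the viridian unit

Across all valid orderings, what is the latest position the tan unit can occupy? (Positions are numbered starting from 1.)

Following the constraints forward from the tan unit, its only required successor is the jade unit.
So at least 1 unit follows the tan unit, putting the tan unit no later than position 9. That position is achievable by scheduling everything else first.

9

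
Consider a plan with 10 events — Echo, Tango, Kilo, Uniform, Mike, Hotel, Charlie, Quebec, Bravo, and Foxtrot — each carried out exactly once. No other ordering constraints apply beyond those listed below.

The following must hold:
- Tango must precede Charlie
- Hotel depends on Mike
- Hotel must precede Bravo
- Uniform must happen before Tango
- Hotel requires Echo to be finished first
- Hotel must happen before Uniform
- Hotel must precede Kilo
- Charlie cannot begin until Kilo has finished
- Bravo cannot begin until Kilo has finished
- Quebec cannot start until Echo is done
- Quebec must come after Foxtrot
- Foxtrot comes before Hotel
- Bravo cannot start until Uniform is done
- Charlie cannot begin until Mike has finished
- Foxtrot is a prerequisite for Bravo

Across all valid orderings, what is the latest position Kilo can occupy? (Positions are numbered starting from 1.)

Every event that must follow Kilo has to come after it. Tracing all chains starting from Kilo, those events are: Charlie, Bravo — 2 in total.
So at least 2 events follow Kilo, putting Kilo no later than position 8. That position is achievable by scheduling everything else first.

8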